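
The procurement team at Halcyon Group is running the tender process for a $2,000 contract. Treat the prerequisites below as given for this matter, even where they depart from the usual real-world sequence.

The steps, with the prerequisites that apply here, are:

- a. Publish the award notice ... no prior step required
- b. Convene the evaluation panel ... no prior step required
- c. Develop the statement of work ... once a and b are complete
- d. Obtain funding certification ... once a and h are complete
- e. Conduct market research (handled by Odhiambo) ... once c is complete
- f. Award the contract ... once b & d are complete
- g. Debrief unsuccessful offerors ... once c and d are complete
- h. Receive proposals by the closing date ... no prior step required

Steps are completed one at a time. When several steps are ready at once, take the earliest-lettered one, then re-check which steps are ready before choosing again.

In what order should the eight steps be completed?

a, b and h have no prerequisites; a has the earlier label, so a is first.
b and h are both available; b has the earlier label → b.
c now also ready, so the ready set is {c, h}; c has the earlier label → c.
e now also ready, so the ready set is {e, h}; e has the earlier label → e.
That leaves h as the only ready step → h.
Next only d has its prerequisites met → d.
Now f and g have their prerequisites met. f has the earlier label, so f next.
g needed c and d, now all done → g.

a b c e h d f g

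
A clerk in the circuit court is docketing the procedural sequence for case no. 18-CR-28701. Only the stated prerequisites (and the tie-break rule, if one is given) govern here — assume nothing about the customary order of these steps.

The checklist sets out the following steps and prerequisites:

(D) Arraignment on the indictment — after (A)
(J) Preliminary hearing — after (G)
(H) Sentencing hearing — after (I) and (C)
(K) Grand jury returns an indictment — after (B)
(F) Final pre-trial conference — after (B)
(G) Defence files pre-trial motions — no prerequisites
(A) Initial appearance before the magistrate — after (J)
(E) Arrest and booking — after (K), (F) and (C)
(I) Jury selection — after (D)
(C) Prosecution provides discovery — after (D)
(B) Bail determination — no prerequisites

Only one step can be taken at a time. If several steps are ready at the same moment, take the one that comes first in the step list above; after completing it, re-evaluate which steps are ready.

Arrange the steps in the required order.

Nothing is required for (G) and (B). (G) is listed earlier → (G) first.
Now (J) and (B) have their prerequisites met. (J) is listed earlier, so (J) next.
(A) now also ready, so the ready set is {(A), (B)}; (A) is listed earlier → (A).
(D) now also ready, so the ready set is {(D), (B)}; (D) is listed earlier → (D).
Ready: (I), (C) and (B). (I) is listed earlier → (I).
(C) and (B) are both available; (C) is listed earlier → (C).
Ready: (H) and (B). (H) is listed earlier → (H).
Next only (B) has its prerequisites met → (B).
(K) and (F) are both available; (K) is listed earlier → (K).
(F) needed (B), now all done → (F).
That leaves (E) as the only ready step → (E).

(G) → (J) → (A) → (D) → (I) → (C) → (H) → (B) → (K) → (F) → (E)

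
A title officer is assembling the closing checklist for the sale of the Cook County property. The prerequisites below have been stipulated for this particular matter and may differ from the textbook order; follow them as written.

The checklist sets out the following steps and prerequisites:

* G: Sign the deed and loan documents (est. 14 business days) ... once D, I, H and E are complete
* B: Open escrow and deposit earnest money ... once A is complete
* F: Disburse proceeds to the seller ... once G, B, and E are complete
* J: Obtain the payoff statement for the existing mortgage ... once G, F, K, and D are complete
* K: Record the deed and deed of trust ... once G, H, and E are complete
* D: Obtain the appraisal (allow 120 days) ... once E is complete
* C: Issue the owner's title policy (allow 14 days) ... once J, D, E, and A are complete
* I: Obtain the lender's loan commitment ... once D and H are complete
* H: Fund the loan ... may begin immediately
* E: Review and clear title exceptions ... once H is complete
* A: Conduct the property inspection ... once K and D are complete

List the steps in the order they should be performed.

H is the only step with nothing outstanding, so it goes first.
E needed H, now all done → E.
That leaves D as the only ready step → D.
I needed D and H, now all done → I.
That leaves G as the only ready step → G.
K needed G, H and E, now all done → K.
A is the only step now ready → A.
That leaves B as the only ready step → B.
F needed G, B and E, now all done → F.
That leaves J as the only ready step → J.
C is the only step now ready → C.

H → E → D → I → G → K → A → B → F → J → C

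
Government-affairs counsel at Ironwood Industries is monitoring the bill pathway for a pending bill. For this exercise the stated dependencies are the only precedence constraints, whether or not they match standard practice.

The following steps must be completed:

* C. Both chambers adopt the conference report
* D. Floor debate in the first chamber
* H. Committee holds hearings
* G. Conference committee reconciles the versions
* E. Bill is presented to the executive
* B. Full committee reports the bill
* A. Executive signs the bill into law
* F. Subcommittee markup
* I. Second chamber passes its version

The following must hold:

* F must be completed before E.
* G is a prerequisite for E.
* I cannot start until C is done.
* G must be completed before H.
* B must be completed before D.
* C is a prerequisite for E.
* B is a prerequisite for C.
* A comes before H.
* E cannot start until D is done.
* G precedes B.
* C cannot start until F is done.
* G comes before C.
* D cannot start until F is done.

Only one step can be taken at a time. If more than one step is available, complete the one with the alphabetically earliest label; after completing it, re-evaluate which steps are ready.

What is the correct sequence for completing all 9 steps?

Nothing is required for A, F and G. A has the earlier label → A first.
Now F and G have their prerequisites met. F has the earlier label, so F next.
Next only G has its prerequisites met → G.
Now B and H have their prerequisites met. B has the earlier label, so B next.
Ready: C, D and H. C has the earlier label → C.
Ready: D, H and I. D has the earlier label → D.
E now also ready, so the ready set is {E, H, I}; E has the earlier label → E.
H and I are both available; H has the earlier label → H.
I is the only step now ready → I.

A F G B C D E H I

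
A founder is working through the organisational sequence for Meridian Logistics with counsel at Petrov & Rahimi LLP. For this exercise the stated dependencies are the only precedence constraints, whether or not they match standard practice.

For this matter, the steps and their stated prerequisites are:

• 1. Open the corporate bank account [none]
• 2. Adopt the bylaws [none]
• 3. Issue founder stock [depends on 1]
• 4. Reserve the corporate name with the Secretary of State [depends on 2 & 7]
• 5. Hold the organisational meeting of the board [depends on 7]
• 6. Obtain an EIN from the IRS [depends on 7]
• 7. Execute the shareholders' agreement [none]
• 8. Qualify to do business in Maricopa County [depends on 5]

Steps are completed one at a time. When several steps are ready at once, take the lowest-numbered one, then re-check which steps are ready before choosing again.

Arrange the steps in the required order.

1 2 3 7 4 5 6 8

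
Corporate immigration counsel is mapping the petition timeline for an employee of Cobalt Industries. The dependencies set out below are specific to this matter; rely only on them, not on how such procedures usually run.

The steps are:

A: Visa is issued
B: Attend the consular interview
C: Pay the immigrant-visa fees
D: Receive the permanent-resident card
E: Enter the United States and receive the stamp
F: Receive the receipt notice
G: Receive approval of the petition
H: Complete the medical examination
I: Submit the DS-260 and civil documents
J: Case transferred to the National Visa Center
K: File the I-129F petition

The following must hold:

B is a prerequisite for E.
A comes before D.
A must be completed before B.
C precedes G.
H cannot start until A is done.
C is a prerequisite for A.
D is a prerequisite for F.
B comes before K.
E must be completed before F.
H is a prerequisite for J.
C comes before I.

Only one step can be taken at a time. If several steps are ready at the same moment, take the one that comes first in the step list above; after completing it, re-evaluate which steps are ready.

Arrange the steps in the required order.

C, A, B, D, E, F, G, H, I, J, K

C is the only step with nothing outstanding, so it goes first.
Ready: A, G and I. A is listed earlier → A.
B, D and H now also ready, so the ready set is {B, D, G, H, I}; B is listed earlier → B.
Now D, E, G, H, I and K have their prerequisites met. D is listed earlier, so D next.
Now E, G, H, I and K have their prerequisites met. E is listed earlier, so E next.
F now also ready, so the ready set is {F, G, H, I, K}; F is listed earlier → F.
Now G, H, I and K have their prerequisites met. G is listed earlier, so G next.
Now H, I and K have their prerequisites met. H is listed earlier, so H next.
I, J and K are all available; I is listed earlier → I.
Now J and K have their prerequisites met. J is listed earlier, so J next.
That leaves K as the only ready step → K.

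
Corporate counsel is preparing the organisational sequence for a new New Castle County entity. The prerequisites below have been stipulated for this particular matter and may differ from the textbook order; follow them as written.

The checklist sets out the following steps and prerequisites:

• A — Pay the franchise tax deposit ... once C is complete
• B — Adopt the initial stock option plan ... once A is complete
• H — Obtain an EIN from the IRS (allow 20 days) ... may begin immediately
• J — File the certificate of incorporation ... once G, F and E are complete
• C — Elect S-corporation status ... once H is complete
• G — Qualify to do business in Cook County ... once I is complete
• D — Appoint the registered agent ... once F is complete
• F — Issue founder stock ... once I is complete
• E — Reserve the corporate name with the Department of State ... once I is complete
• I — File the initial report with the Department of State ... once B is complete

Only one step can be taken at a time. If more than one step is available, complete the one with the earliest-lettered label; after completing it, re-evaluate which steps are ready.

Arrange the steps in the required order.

Only H has no prerequisites, so it is first.
C needed H, now all done → C.
A is the only step now ready → A.
B is the only step now ready → B.
I is the only step now ready → I.
Now E, F and G have their prerequisites met. E has the earlier label, so E next.
Ready: F and G. F has the earlier label → F.
Now D and G have their prerequisites met. D has the earlier label, so D next.
Next only G has its prerequisites met → G.
J needed E, F and G, now all done → J.

H, C, A, B, I, E, F, D, G, J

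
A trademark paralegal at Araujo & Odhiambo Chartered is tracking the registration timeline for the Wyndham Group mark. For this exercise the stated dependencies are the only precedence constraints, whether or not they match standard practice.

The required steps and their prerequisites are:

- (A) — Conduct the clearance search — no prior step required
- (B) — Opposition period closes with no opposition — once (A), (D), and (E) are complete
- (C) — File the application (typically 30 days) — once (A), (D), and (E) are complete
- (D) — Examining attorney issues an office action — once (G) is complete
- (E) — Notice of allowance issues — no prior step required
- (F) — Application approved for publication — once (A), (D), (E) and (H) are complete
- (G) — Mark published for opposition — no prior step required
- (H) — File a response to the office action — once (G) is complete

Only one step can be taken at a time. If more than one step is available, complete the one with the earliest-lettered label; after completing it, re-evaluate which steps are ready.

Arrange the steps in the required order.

Nothing is required for (A), (E) and (G). (A) has the earlier label → (A) first.
Now (E) and (G) have their prerequisites met. (E) has the earlier label, so (E) next.
That leaves (G) as the only ready step → (G).
(D) and (H) are both available; (D) has the earlier label → (D).
Now (B), (C) and (H) have their prerequisites met. (B) has the earlier label, so (B) next.
(C) and (H) are both available; (C) has the earlier label → (C).
(H) is the only step now ready → (H).
(F) needed (A), (D), (E) and (H), now all done → (F).

(A), (E), (G), (D), (B), (C), (H), (F)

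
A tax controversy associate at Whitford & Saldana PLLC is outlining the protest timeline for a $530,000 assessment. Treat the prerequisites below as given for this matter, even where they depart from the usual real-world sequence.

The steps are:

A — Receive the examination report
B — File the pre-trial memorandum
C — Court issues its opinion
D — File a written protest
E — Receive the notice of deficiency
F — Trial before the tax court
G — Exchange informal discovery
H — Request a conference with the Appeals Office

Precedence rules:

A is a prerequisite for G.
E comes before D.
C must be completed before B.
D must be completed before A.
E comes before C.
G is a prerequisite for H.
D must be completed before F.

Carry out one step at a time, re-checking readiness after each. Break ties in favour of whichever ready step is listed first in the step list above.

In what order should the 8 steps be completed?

Only E has no prerequisites, so it is first.
Now C and D have their prerequisites met. C is listed earlier, so C next.
B now also ready, so the ready set is {B, D}; B is listed earlier → B.
That leaves D as the only ready step → D.
Ready: A and F. A is listed earlier → A.
Ready: F and G. F is listed earlier → F.
G needed A, now all done → G.
H needed G, now all done → H.

E, C, B, D, A, F, G, H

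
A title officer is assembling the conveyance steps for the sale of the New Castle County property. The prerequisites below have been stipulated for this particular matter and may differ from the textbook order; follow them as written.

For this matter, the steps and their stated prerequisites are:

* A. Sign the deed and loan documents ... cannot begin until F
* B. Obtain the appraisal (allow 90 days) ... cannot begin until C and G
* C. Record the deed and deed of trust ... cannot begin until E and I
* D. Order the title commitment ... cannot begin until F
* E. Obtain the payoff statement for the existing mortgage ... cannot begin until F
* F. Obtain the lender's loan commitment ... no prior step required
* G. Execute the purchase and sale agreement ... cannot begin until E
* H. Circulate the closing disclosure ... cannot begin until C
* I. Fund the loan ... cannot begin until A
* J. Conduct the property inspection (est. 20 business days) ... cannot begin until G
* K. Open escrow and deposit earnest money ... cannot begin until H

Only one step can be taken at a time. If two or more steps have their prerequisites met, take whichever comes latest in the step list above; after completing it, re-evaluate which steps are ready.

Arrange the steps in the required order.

F, E, G, J, D, A, I, C, H, K, B

Only F has no prerequisites, so it is first.
E, D and A are all available; E is listed later → E.
G, D and A are all available; G is listed later → G.
J, D and A are all available; J is listed later → J.
Ready: D and A. D is listed later → D.
That leaves A as the only ready step → A.
Next only I has its prerequisites met → I.
C needed I and E, now all done → C.
Ready: H and B. H is listed later → H.
Now K and B have their prerequisites met. K is listed later, so K next.
B needed G and C, now all done → B.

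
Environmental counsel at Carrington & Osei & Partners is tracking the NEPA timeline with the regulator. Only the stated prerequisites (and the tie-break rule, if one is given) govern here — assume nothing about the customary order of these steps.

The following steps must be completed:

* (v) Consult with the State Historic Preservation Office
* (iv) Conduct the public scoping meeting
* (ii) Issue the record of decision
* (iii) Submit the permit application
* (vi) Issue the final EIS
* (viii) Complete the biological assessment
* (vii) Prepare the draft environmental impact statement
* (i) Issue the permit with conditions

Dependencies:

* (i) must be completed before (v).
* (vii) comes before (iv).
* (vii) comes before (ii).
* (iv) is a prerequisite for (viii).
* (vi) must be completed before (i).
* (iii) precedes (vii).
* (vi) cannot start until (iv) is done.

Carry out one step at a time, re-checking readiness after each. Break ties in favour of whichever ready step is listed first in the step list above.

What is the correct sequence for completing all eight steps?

(iii), (vii), (iv), (ii), (vi), (viii), (i), (v)

(iii) has no prerequisites → (iii) first.
(vii) is the only step now ready → (vii).
(iv) and (ii) are both available; (iv) is listed earlier → (iv).
(vi) and (viii) now also ready, so the ready set is {(ii), (vi), (viii)}; (ii) is listed earlier → (ii).
Ready: (vi) and (viii). (vi) is listed earlier → (vi).
(i) now also ready, so the ready set is {(viii), (i)}; (viii) is listed earlier → (viii).
(i) is the only step now ready → (i).
(v) is the only step now ready → (v).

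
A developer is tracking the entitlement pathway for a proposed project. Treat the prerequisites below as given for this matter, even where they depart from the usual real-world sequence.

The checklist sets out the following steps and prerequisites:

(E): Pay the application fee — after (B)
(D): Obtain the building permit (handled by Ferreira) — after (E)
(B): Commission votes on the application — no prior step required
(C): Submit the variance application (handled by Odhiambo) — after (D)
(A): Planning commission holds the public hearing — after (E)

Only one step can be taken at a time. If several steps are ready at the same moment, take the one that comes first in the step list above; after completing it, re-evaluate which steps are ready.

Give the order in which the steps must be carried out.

(B), (E), (D), (C), (A)

Only (B) has no prerequisites, so it is first.
Next only (E) has its prerequisites met → (E).
Now (D) and (A) have their prerequisites met. (D) is listed earlier, so (D) next.
(C) now also ready, so the ready set is {(C), (A)}; (C) is listed earlier → (C).
That leaves (A) as the only ready step → (A).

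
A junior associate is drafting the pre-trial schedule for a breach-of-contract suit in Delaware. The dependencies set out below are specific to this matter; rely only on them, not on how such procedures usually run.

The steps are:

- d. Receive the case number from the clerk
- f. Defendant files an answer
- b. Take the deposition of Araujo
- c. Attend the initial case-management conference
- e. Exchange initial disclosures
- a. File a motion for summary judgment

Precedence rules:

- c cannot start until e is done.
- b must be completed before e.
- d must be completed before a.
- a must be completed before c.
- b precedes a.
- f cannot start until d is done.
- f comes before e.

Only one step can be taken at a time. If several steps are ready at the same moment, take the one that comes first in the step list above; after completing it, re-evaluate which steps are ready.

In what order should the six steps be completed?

d and b have no prerequisites; d is listed earlier, so d is first.
Ready: f and b. f is listed earlier → f.
b is the only step now ready → b.
e and a are both available; e is listed earlier → e.
a needed d and b, now all done → a.
c needed e and a, now all done → c.

d f b e a c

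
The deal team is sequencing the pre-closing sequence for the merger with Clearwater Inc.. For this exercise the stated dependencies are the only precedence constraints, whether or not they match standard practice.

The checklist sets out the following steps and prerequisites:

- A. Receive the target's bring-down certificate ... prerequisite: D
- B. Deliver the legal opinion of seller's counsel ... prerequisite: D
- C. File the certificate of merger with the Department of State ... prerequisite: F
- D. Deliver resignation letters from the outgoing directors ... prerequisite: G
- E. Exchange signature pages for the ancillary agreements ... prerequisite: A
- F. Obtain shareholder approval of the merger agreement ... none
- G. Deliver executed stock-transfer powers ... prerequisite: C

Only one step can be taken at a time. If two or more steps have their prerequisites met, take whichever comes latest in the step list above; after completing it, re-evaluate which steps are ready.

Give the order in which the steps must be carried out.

Only F has no prerequisites, so it is first.
Next only C has its prerequisites met → C.
G is the only step now ready → G.
D needed G, now all done → D.
Now B and A have their prerequisites met. B is listed later, so B next.
A needed D, now all done → A.
E needed A, now all done → E.

F → C → G → D → B → A → E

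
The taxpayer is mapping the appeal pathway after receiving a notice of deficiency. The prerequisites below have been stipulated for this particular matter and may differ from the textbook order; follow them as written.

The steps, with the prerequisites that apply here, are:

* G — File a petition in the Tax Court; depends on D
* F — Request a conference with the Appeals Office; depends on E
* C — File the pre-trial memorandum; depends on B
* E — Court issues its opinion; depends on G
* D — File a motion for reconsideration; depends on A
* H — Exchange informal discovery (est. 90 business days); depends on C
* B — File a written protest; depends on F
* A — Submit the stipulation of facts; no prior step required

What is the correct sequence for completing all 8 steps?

A D G E F B C H

A is the only step with nothing outstanding, so it goes first.
D needed A, now all done → D.
G needed D, now all done → G.
Next only E has its prerequisites met → E.
F needed E, now all done → F.
B needed F, now all done → B.
C needed B, now all done → C.
Next only H has its prerequisites met → H.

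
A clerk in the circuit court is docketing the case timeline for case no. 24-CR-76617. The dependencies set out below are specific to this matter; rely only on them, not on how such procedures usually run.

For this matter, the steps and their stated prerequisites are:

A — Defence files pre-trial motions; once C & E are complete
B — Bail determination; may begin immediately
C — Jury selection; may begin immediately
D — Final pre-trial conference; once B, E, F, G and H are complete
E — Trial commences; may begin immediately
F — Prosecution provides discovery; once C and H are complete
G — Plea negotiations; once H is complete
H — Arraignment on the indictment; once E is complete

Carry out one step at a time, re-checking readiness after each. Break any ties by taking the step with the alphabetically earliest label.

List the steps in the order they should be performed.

B, C, E, A, H, F, G, D

Nothing is required for B, C and E. B has the earlier label → B first.
C and E are both available; C has the earlier label → C.
That leaves E as the only ready step → E.
Now A and H have their prerequisites met. A has the earlier label, so A next.
H needed E, now all done → H.
Ready: F and G. F has the earlier label → F.
G needed H, now all done → G.
That leaves D as the only ready step → D.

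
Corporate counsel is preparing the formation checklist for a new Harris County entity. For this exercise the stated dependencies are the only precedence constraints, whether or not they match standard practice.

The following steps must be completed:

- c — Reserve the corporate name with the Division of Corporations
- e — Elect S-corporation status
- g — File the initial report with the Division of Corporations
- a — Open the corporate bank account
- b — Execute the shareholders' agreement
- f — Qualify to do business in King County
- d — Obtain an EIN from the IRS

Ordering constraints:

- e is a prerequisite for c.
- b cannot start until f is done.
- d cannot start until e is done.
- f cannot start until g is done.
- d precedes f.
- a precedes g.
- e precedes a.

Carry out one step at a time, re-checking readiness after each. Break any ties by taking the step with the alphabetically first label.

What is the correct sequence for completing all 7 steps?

Only e has no prerequisites, so it is first.
Now a, c and d have their prerequisites met. a has the earlier label, so a next.
g now also ready, so the ready set is {c, d, g}; c has the earlier label → c.
d and g are both available; d has the earlier label → d.
g needed a, now all done → g.
f needed d and g, now all done → f.
That leaves b as the only ready step → b.

e, a, c, d, g, f, b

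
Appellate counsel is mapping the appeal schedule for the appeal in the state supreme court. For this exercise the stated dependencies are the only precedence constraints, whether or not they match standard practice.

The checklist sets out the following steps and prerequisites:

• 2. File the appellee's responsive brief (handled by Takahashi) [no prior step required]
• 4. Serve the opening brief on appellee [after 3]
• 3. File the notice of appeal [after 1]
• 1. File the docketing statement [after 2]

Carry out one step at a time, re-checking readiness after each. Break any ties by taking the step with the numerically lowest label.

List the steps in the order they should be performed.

2, 1, 3, 4

2 has no prerequisites → 2 first.
That leaves 1 as the only ready step → 1.
That leaves 3 as the only ready step → 3.
4 is the only step now ready → 4.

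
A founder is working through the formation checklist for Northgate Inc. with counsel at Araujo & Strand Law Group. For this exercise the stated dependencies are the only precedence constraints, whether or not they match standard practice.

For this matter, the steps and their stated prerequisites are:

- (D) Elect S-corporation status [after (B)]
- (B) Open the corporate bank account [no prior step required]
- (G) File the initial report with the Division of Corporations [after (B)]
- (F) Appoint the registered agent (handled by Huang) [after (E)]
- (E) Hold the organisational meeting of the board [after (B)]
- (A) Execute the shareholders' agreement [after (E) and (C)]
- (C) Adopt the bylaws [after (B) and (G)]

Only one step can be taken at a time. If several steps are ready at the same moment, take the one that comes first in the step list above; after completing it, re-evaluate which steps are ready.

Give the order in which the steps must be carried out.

(B) has no prerequisites → (B) first.
Now (D), (G) and (E) have their prerequisites met. (D) is listed earlier, so (D) next.
(G) and (E) are both available; (G) is listed earlier → (G).
Now (E) and (C) have their prerequisites met. (E) is listed earlier, so (E) next.
(F) now also ready, so the ready set is {(F), (C)}; (F) is listed earlier → (F).
(C) needed (B) and (G), now all done → (C).
(A) needed (E) and (C), now all done → (A).

(B), (D), (G), (E), (F), (C), (A)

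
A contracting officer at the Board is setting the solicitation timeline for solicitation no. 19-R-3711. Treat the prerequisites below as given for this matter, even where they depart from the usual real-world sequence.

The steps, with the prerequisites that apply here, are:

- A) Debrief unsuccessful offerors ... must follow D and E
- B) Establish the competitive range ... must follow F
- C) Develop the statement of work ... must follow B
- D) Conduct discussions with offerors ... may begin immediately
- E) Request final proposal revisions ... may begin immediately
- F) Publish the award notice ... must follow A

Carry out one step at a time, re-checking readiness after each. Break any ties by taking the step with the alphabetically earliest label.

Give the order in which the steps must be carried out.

D, E, A, F, B, C

Nothing is required for D and E. D has the earlier label → D first.
E is the only step now ready → E.
That leaves A as the only ready step → A.
F needed A, now all done → F.
Next only B has its prerequisites met → B.
That leaves C as the only ready step → C.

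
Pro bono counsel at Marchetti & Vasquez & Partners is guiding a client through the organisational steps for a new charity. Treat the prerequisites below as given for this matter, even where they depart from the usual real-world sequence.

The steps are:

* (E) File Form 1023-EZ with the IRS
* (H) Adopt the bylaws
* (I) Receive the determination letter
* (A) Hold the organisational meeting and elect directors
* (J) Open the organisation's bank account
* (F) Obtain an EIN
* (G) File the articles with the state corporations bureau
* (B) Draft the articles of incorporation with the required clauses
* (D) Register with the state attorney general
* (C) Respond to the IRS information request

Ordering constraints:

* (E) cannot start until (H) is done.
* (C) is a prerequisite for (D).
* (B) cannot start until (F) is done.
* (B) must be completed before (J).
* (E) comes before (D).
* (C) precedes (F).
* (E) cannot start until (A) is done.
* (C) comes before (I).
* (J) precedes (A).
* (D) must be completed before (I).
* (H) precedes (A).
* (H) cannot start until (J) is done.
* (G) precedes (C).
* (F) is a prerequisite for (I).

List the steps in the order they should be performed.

Only (G) has no prerequisites, so it is first.
(C) needed (G), now all done → (C).
(F) needed (C), now all done → (F).
(B) needed (F), now all done → (B).
(J) needed (B), now all done → (J).
(H) needed (J), now all done → (H).
That leaves (A) as the only ready step → (A).
That leaves (E) as the only ready step → (E).
That leaves (D) as the only ready step → (D).
That leaves (I) as the only ready step → (I).

(G) (C) (F) (B) (J) (H) (A) (E) (D) (I)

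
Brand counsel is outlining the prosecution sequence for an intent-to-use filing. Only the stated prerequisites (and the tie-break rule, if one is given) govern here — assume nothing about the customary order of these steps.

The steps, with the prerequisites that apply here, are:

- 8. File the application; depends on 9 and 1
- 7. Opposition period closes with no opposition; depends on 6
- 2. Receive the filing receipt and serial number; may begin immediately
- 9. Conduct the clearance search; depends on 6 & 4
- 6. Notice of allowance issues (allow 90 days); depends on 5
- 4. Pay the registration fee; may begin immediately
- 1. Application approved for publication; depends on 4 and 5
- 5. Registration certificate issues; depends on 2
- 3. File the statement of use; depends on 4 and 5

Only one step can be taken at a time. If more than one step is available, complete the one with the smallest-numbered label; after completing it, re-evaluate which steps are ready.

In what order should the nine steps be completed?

2, 4, 5, 1, 3, 6, 7, 9, 8

Nothing is required for 2 and 4. 2 has the earlier label → 2 first.
5 now also ready, so the ready set is {4, 5}; 4 has the earlier label → 4.
5 needed 2, now all done → 5.
Ready: 1, 3 and 6. 1 has the earlier label → 1.
3 and 6 are both available; 3 has the earlier label → 3.
6 needed 5, now all done → 6.
Now 7 and 9 have their prerequisites met. 7 has the earlier label, so 7 next.
9 needed 4 and 6, now all done → 9.
Next only 8 has its prerequisites met → 8.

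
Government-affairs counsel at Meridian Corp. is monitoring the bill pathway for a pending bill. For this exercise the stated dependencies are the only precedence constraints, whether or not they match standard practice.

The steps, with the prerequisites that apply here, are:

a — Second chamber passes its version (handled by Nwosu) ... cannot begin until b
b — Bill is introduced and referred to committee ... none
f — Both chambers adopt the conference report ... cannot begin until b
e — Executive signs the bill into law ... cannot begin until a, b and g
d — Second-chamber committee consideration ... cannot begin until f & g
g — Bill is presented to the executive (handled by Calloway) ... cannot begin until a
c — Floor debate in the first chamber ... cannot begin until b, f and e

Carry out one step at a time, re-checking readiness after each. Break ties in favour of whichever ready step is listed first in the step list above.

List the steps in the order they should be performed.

b, a, f, g, e, d, c

b has no prerequisites → b first.
Now a and f have their prerequisites met. a is listed earlier, so a next.
g now also ready, so the ready set is {f, g}; f is listed earlier → f.
That leaves g as the only ready step → g.
Now e and d have their prerequisites met. e is listed earlier, so e next.
Ready: d and c. d is listed earlier → d.
Next only c has its prerequisites met → c.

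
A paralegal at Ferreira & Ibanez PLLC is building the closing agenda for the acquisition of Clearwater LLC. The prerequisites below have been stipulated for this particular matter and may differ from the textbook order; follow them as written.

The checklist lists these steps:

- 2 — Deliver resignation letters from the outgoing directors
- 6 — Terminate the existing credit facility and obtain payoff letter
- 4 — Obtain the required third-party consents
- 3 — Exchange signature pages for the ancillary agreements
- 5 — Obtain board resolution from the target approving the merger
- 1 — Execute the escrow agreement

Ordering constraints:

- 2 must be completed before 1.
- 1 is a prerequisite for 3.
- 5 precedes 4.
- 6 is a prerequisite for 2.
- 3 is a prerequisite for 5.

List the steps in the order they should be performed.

6 2 1 3 5 4

Only 6 has no prerequisites, so it is first.
That leaves 2 as the only ready step → 2.
1 is the only step now ready → 1.
3 needed 1, now all done → 3.
That leaves 5 as the only ready step → 5.
That leaves 4 as the only ready step → 4.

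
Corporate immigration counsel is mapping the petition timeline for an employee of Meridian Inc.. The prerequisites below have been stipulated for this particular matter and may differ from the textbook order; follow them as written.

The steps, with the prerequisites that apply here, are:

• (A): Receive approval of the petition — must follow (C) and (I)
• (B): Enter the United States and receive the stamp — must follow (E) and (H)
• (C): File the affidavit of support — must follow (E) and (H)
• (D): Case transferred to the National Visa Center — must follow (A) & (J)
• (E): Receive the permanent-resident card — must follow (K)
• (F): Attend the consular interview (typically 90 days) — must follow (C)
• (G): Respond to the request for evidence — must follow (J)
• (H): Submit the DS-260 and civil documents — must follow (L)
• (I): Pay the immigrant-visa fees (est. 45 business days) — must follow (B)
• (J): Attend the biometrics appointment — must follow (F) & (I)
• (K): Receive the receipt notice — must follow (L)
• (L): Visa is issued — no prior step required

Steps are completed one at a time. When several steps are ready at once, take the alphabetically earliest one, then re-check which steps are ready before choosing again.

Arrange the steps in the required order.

(L) → (H) → (K) → (E) → (B) → (C) → (F) → (I) → (A) → (J) → (D) → (G)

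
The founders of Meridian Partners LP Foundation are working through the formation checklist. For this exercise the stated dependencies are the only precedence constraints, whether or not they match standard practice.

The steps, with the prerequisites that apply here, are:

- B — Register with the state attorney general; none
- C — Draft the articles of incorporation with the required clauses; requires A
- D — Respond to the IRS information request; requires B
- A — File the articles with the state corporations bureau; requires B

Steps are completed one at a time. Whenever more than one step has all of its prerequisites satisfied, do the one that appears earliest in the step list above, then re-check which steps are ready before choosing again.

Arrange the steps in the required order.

B, D, A, C

Only B has no prerequisites, so it is first.
Ready: D and A. D is listed earlier → D.
A is the only step now ready → A.
C needed A, now all done → C.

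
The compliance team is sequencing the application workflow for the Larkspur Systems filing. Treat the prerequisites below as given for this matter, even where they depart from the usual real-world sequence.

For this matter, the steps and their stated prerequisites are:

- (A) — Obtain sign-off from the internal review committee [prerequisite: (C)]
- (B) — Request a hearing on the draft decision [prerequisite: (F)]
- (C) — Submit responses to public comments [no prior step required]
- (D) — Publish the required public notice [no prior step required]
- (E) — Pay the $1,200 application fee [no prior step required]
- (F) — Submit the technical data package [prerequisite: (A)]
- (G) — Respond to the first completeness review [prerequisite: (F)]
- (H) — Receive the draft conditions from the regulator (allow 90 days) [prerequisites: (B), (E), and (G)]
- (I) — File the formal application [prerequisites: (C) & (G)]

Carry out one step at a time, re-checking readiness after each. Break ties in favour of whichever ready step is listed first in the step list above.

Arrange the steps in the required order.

Nothing is required for (C), (D) and (E). (C) is listed earlier → (C) first.
(A) now also ready, so the ready set is {(A), (D), (E)}; (A) is listed earlier → (A).
Ready: (D), (E) and (F). (D) is listed earlier → (D).
(E) and (F) are both available; (E) is listed earlier → (E).
(F) is the only step now ready → (F).
Ready: (B) and (G). (B) is listed earlier → (B).
(G) needed (F), now all done → (G).
(H) and (I) are both available; (H) is listed earlier → (H).
(I) needed (C) and (G), now all done → (I).

(C) (A) (D) (E) (F) (B) (G) (H) (I)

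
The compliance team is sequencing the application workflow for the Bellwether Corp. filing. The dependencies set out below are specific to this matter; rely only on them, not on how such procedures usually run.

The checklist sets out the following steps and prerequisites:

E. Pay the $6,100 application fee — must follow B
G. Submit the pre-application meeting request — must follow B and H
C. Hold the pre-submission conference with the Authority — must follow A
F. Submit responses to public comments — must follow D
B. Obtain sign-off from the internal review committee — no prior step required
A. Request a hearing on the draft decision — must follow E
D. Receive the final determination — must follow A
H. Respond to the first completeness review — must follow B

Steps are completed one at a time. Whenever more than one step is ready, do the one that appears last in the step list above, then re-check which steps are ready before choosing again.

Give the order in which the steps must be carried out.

B is the only step with nothing outstanding, so it goes first.
Now H and E have their prerequisites met. H is listed later, so H next.
Ready: G and E. G is listed later → G.
E needed B, now all done → E.
Next only A has its prerequisites met → A.
D and C are both available; D is listed later → D.
F and C are both available; F is listed later → F.
Next only C has its prerequisites met → C.

B → H → G → E → A → D → F → C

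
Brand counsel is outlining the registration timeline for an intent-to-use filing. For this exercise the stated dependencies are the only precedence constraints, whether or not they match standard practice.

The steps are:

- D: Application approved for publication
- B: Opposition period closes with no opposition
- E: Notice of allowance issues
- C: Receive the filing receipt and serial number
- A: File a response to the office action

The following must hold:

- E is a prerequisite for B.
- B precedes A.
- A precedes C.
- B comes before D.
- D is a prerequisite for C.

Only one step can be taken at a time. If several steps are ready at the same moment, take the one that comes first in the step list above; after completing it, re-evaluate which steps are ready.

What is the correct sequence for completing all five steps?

E, B, D, A, C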